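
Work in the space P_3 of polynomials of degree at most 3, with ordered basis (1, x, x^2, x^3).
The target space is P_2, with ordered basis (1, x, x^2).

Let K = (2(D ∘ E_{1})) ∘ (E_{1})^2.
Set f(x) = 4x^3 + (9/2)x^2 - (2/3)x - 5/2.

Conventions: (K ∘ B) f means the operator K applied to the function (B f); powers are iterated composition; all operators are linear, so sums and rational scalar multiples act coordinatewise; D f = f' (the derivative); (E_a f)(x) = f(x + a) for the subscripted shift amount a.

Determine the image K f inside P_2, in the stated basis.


E_{1} f = 4x^3 + (33/2)x^2 + (61/3)x + 16/3
E_{1} E_{1} f = 4x^3 + (57/2)x^2 + (196/3)x + 277/6
E_{1} (E_{1})^2 f = 4x^3 + (81/2)x^2 + (403/3)x + 144
D E_{1} (E_{1})^2 f = 12x^2 + 81x + 403/3
(2(D ∘ E_{1})) (E_{1})^2 f = 24x^2 + 162x + 806/3

g(x) = 24x^2 + 162x + 806/3


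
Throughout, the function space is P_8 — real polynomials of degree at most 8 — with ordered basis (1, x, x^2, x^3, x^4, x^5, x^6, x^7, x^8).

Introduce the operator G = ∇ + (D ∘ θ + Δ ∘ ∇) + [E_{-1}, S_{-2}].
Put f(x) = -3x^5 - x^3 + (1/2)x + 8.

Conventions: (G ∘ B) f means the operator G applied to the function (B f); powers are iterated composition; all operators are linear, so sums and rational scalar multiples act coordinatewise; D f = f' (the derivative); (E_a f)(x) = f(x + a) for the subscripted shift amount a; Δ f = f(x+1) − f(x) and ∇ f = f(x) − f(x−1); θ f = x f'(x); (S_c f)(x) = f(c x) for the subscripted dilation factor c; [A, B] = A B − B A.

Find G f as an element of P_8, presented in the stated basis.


g(x) = -810x^4 + 690x^3 - 1158x^2 + 450x - 219/2

∇ f = -15x^4 + 30x^3 - 33x^2 + 18x - 7/2
θ f = -15x^5 - 3x^3 + (1/2)x
D θ f = -75x^4 - 9x^2 + 1/2
∇ f = -15x^4 + 30x^3 - 33x^2 + 18x - 7/2
Δ ∇ f = -60x^3 - 36x
(D ∘ θ + Δ ∘ ∇) f = -75x^4 - 60x^3 - 9x^2 - 36x + 1/2
S_{-2} f = 96x^5 + 8x^3 - x + 8
E_{-1} S_{-2} f = 96x^5 - 480x^4 + 968x^3 - 984x^2 + 503x - 95
E_{-1} f = -3x^5 + 15x^4 - 31x^3 + 33x^2 - (35/2)x + 23/2
S_{-2} E_{-1} f = 96x^5 + 240x^4 + 248x^3 + 132x^2 + 35x + 23/2
[E_{-1}, S_{-2}] f = -720x^4 + 720x^3 - 1116x^2 + 468x - 213/2
(∇ + (D ∘ θ + Δ ∘ ∇) + [E_{-1}, S_{-2}]) f = -810x^4 + 690x^3 - 1158x^2 + 450x - 219/2


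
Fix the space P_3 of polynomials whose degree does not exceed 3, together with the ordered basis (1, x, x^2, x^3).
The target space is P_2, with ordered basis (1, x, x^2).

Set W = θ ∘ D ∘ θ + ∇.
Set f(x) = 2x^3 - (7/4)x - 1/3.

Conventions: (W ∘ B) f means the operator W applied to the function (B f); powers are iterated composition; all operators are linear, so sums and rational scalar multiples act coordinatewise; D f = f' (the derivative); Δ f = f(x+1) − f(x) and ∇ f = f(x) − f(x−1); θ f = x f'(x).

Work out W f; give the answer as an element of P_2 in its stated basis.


the image equals g(x) = 42x^2 - 6x + 1/4

θ f = 6x^3 - (7/4)x
D θ f = 18x^2 - 7/4
θ (D ∘ θ) f = 36x^2
∇ f = 6x^2 - 6x + 1/4
(θ ∘ D ∘ θ + ∇) f = 42x^2 - 6x + 1/4


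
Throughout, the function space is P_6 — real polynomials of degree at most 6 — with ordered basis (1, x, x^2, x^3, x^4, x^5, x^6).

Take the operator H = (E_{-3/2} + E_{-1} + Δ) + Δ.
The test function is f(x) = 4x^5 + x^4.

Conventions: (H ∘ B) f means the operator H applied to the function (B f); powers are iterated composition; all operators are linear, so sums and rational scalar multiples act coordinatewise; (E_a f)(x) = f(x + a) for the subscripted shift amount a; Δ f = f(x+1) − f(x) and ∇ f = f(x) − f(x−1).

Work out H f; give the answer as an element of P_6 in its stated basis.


E_{-3/2} f = 4x^5 - 29x^4 + 84x^3 - (243/2)x^2 + (351/4)x - 405/16
E_{-1} f = 4x^5 - 19x^4 + 36x^3 - 34x^2 + 16x - 3
Δ f = 20x^4 + 44x^3 + 46x^2 + 24x + 5
(E_{-3/2} + E_{-1} + Δ) f = 8x^5 - 28x^4 + 164x^3 - (219/2)x^2 + (511/4)x - 373/16
Δ f = 20x^4 + 44x^3 + 46x^2 + 24x + 5
((E_{-3/2} + E_{-1} + Δ) + Δ) f = 8x^5 - 8x^4 + 208x^3 - (127/2)x^2 + (607/4)x - 293/16

the result is g(x) = 8x^5 - 8x^4 + 208x^3 - (127/2)x^2 + (607/4)x - 293/16


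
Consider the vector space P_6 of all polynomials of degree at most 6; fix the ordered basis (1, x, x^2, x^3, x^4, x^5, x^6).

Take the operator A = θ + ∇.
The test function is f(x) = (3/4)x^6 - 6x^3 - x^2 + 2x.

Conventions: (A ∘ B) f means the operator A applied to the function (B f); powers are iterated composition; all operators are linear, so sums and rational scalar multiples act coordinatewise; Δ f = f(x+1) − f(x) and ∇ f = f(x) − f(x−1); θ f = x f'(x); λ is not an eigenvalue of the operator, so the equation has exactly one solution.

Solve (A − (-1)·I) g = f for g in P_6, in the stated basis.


write g with unknown coordinates in the stated basis and equate coefficients in (A − (-1)·I) g = f
solving from the highest basis element down gives g = (3/28)x^6 - (3/28)x^5 + (3/7)x^4 - (153/56)x^3 + (697/168)x^2 - (2921/336)x + 5449/336
check: A g = (9/14)x^6 + (3/28)x^5 - (3/7)x^4 - (183/56)x^3 - (865/168)x^2 + (3593/336)x - 5449/336
so A g − (-1)·g = (3/4)x^6 - 6x^3 - x^2 + 2x = f ✓

the image equals g(x) = (3/28)x^6 - (3/28)x^5 + (3/7)x^4 - (153/56)x^3 + (697/168)x^2 - (2921/336)x + 5449/336


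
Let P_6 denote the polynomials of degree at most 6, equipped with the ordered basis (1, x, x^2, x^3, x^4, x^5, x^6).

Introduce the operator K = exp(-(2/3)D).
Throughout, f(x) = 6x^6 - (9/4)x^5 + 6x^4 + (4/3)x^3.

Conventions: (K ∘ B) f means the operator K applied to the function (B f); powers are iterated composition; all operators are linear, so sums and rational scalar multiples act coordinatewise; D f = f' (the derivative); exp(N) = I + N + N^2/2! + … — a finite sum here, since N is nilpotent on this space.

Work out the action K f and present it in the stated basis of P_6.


the image equals g(x) = 6x^6 - (105/4)x^5 + (107/2)x^4 - (542/9)x^3 + (340/9)x^2 - (332/27)x + 392/243

order-1 term: -24x^5 + (15/2)x^4 - 16x^3 - (8/3)x^2
order-2 term: 40x^4 - 10x^3 + 16x^2 + (16/9)x
order-3 term: -(320/9)x^3 + (20/3)x^2 - (64/9)x - 32/81
order-4 term: (160/9)x^2 - (20/9)x + 32/27
order-5 term: -(128/27)x + 8/27
order-6 term: 128/243
the series for exp(-(2/3)D) f terminates at order 6
exp(-(2/3)D) f = 6x^6 - (105/4)x^5 + (107/2)x^4 - (542/9)x^3 + (340/9)x^2 - (332/27)x + 392/243


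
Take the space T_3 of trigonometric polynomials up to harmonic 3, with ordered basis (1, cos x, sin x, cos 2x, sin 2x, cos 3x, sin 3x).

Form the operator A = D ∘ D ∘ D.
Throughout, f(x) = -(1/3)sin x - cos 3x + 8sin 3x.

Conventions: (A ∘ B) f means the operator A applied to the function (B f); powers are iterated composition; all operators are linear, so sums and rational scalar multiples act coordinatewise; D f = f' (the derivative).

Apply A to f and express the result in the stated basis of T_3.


g(x) = (1/3)cos x - 216cos 3x - 27sin 3x

D f = -(1/3)cos x + 24cos 3x + 3sin 3x
D D f = (1/3)sin x + 9cos 3x - 72sin 3x
D D D f = (1/3)cos x - 216cos 3x - 27sin 3x


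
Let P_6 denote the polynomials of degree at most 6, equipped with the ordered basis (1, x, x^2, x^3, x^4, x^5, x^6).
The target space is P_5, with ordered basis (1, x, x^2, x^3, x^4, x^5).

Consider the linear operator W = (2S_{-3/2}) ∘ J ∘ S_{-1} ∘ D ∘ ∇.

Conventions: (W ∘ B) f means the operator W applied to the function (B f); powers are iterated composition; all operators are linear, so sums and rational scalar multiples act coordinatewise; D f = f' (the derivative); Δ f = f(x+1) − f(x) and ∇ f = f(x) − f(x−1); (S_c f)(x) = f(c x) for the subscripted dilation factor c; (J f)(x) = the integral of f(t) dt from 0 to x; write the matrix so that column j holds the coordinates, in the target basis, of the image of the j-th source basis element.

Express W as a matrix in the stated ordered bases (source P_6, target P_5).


the matrix is [[0, 0, 0, 0, 0, 0, 0]; [0, 0, -6, 9, -12, 15, -18]; [0, 0, 0, -27/2, 27, -45, 135/2]; [0, 0, 0, 0, -27, 135/2, -135]; [0, 0, 0, 0, 0, -405/8, 1215/8]; [0, 0, 0, 0, 0, 0, -729/8]] (rows listed top to bottom)

image of 1: 0
image of x: 0
image of x^2: -6x
image of x^3: -(27/2)x^2 + 9x
image of x^4: -27x^3 + 27x^2 - 12x
image of x^5: -(405/8)x^4 + (135/2)x^3 - 45x^2 + 15x
image of x^6: -(729/8)x^5 + (1215/8)x^4 - 135x^3 + (135/2)x^2 - 18x
each image's coordinates form column j of the matrix


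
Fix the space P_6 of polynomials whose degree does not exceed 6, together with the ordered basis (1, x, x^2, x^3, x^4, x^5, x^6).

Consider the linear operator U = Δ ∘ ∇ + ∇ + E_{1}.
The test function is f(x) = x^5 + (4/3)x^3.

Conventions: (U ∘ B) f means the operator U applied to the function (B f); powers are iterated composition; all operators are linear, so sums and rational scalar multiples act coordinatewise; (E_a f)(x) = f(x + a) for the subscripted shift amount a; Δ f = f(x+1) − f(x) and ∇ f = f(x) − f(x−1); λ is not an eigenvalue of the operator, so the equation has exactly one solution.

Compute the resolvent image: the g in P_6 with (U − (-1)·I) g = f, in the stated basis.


write g with unknown coordinates in the stated basis and equate coefficients in (U − (-1)·I) g = f
solving from the highest basis element down gives g = (1/2)x^5 - (5/2)x^4 + (17/3)x^3 - 7x^2 + (9/2)x - 7/6
check: U g = (1/2)x^5 + (5/2)x^4 - (13/3)x^3 + 7x^2 - (9/2)x + 7/6
so U g − (-1)·g = x^5 + (4/3)x^3 = f ✓

the image equals g(x) = (1/2)x^5 - (5/2)x^4 + (17/3)x^3 - 7x^2 + (9/2)x - 7/6


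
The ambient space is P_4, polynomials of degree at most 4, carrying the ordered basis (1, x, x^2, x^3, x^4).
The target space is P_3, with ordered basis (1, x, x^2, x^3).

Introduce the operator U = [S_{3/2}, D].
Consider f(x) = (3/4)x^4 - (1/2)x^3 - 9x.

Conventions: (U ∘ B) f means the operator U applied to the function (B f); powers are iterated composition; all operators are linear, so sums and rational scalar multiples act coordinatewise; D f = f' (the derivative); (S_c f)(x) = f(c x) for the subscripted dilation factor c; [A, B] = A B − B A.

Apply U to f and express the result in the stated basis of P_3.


the result is g(x) = -(81/16)x^3 + (27/16)x^2 + 9/2

D f = 3x^3 - (3/2)x^2 - 9
S_{3/2} D f = (81/8)x^3 - (27/8)x^2 - 9
S_{3/2} f = (243/64)x^4 - (27/16)x^3 - (27/2)x
D S_{3/2} f = (243/16)x^3 - (81/16)x^2 - 27/2
[S_{3/2}, D] f = -(81/16)x^3 + (27/16)x^2 + 9/2


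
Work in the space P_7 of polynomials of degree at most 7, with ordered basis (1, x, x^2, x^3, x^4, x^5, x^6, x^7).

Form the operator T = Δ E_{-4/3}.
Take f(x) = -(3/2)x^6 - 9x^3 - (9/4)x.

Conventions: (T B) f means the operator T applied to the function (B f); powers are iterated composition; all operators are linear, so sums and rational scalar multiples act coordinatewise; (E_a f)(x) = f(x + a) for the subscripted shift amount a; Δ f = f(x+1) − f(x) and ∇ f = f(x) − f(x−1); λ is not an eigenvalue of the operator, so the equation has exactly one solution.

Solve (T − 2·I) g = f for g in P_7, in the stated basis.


write g with unknown coordinates in the stated basis and equate coefficients in (T − 2·I) g = f
solving from the highest basis element down gives g = (3/4)x^6 + (9/4)x^5 - (15/4)x^4 - (17/4)x^3 + (251/12)x^2 + (499/72)x - 4489/432
check: T g = (9/2)x^5 - (15/2)x^4 - (35/2)x^3 + (251/6)x^2 + (209/18)x - 4489/216
so T g − 2·g = -(3/2)x^6 - 9x^3 - (9/4)x = f ✓

the image equals g(x) = (3/4)x^6 + (9/4)x^5 - (15/4)x^4 - (17/4)x^3 + (251/12)x^2 + (499/72)x - 4489/432


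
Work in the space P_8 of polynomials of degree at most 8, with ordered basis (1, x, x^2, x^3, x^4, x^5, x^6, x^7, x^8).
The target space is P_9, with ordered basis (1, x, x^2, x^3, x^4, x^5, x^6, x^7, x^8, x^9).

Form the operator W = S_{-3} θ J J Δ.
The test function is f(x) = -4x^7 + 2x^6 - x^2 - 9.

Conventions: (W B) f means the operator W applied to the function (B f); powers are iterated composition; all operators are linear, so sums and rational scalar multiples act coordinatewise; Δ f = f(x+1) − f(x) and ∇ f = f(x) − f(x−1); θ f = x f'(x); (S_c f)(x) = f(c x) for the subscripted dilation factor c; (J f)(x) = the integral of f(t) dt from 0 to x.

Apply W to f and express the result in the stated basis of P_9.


the result is g(x) = -26244x^8 + 26244x^7 - 16038x^6 + 6075x^5 - 1458x^4 + 243x^3 - 27x^2

Δ f = -28x^6 - 72x^5 - 110x^4 - 100x^3 - 54x^2 - 18x - 3
J Δ f = -4x^7 - 12x^6 - 22x^5 - 25x^4 - 18x^3 - 9x^2 - 3x
J J Δ f = -(1/2)x^8 - (12/7)x^7 - (11/3)x^6 - 5x^5 - (9/2)x^4 - 3x^3 - (3/2)x^2
θ J J Δ f = -4x^8 - 12x^7 - 22x^6 - 25x^5 - 18x^4 - 9x^3 - 3x^2
S_{-3} θ J J Δ f = -26244x^8 + 26244x^7 - 16038x^6 + 6075x^5 - 1458x^4 + 243x^3 - 27x^2


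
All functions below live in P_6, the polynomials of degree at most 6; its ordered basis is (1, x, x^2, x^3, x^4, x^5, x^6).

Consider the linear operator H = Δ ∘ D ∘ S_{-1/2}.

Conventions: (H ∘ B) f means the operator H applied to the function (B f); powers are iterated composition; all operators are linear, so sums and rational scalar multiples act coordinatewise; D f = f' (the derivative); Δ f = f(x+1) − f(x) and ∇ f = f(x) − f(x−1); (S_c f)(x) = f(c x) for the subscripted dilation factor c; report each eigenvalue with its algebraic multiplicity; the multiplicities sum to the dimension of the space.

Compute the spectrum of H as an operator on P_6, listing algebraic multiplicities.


λ = 0 (multiplicity 7)

image of 1: 0
image of x: 0
image of x^2: 1/2
image of x^3: -(3/4)x - 3/8
image of x^4: (3/4)x^2 + (3/4)x + 1/4
image of x^5: -(5/8)x^3 - (15/16)x^2 - (5/8)x - 5/32
image of x^6: (15/32)x^4 + (15/16)x^3 + (15/16)x^2 + (15/32)x + 3/32
the matrix is upper triangular; its diagonal is (0, 0, 0, 0, 0, 0, 0)
for a triangular matrix the eigenvalues are the diagonal entries, with algebraic multiplicity their repetition count


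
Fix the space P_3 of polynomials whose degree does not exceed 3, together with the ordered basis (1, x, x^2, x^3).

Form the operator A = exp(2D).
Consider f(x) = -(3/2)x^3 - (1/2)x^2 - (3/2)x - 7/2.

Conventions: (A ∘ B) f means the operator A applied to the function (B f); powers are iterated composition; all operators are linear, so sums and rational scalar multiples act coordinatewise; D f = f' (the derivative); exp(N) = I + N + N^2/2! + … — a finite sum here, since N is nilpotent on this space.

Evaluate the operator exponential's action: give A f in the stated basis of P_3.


the result is g(x) = -(3/2)x^3 - (19/2)x^2 - (43/2)x - 41/2

order-1 term: -9x^2 - 2x - 3
order-2 term: -18x - 2
order-3 term: -12
the series for exp(2D) f terminates at order 3
exp(2D) f = -(3/2)x^3 - (19/2)x^2 - (43/2)x - 41/2


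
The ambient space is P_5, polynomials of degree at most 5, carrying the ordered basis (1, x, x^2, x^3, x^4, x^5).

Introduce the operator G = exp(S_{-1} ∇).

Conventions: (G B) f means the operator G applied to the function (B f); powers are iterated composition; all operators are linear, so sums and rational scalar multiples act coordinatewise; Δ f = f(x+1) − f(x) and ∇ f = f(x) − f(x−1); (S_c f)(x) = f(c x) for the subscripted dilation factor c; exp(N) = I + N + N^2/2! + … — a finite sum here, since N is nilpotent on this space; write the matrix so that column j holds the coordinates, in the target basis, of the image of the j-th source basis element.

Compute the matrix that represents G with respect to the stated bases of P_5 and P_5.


the matrix is [[1, 1, -2, 0, 1, -3]; [0, 1, -2, 0, 0, -5]; [0, 0, 1, 3, -12, 0]; [0, 0, 0, 1, -4, 0]; [0, 0, 0, 0, 1, 5]; [0, 0, 0, 0, 0, 1]] (rows listed top to bottom)

image of 1: 1
image of x: x + 1
image of x^2: x^2 - 2x - 2
image of x^3: x^3 + 3x^2
image of x^4: x^4 - 4x^3 - 12x^2 + 1
image of x^5: x^5 + 5x^4 - 5x - 3
each image's coordinates form column j of the matrix


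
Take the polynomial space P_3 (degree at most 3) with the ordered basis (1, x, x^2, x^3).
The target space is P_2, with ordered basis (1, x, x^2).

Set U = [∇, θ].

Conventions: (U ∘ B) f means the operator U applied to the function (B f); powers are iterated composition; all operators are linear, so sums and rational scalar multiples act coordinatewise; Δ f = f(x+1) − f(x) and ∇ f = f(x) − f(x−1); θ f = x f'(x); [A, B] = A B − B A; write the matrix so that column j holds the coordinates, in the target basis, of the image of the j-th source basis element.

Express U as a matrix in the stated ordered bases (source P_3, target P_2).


image of 1: 0
image of x: 1
image of x^2: 2x - 2
image of x^3: 3x^2 - 6x + 3
each image's coordinates form column j of the matrix

the matrix is [[0, 1, -2, 3]; [0, 0, 2, -6]; [0, 0, 0, 3]] (rows listed top to bottom)


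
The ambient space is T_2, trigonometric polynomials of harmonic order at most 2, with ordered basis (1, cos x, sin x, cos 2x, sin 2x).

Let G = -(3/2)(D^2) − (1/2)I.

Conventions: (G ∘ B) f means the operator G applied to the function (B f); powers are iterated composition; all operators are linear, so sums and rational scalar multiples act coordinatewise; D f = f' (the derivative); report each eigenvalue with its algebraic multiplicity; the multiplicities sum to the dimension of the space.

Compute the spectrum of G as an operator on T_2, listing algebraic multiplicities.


λ = -1/2 (multiplicity 1), λ = 1 (multiplicity 2), λ = 11/2 (multiplicity 2)

image of 1: -1/2
image of cos x: cos x
image of sin x: sin x
image of cos 2x: (11/2)cos 2x
image of sin 2x: (11/2)sin 2x
the matrix is diagonal; its diagonal is (-1/2, 1, 1, 11/2, 11/2)
for a triangular matrix the eigenvalues are the diagonal entries, with algebraic multiplicity their repetition count


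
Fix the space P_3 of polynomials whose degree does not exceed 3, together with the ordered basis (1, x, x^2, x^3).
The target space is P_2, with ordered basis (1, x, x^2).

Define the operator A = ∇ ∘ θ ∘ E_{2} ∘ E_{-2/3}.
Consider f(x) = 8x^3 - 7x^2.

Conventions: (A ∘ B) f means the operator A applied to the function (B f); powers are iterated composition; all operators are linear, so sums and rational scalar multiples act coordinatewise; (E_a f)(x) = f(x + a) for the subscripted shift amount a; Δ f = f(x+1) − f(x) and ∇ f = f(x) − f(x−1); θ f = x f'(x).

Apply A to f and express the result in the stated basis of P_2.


E_{-2/3} f = 8x^3 - 23x^2 + 20x - 148/27
E_{2} E_{-2/3} f = 8x^3 + 25x^2 + 24x + 176/27
θ E_{2} E_{-2/3} f = 24x^3 + 50x^2 + 24x
∇ θ E_{2} E_{-2/3} f = 72x^2 + 28x - 2

g(x) = 72x^2 + 28x - 2


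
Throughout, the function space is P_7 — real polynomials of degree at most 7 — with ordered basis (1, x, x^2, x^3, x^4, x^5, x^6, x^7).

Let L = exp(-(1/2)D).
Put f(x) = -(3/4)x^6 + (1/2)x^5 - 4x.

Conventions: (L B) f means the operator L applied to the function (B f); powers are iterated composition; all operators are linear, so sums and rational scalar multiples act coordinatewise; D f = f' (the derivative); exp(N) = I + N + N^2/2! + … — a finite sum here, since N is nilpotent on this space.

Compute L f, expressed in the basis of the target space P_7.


the result is g(x) = -(3/4)x^6 + (11/4)x^5 - (65/16)x^4 + (25/8)x^3 - (85/64)x^2 - (237/64)x + 505/256

order-1 term: (9/4)x^5 - (5/4)x^4 + 2
order-2 term: -(45/16)x^4 + (5/4)x^3
order-3 term: (15/8)x^3 - (5/8)x^2
order-4 term: -(45/64)x^2 + (5/32)x
order-5 term: (9/64)x - 1/64
order-6 term: -3/256
the series for exp(-(1/2)D) f terminates at order 6
exp(-(1/2)D) f = -(3/4)x^6 + (11/4)x^5 - (65/16)x^4 + (25/8)x^3 - (85/64)x^2 - (237/64)x + 505/256


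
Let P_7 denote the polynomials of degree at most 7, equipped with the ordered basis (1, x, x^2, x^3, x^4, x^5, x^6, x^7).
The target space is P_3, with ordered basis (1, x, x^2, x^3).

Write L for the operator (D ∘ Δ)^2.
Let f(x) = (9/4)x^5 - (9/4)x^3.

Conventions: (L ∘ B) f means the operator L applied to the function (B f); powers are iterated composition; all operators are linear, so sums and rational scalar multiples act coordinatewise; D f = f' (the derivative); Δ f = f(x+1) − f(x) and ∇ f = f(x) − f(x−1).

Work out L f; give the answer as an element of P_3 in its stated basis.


Δ f = (45/4)x^4 + (45/2)x^3 + (63/4)x^2 + (9/2)x
D Δ f = 45x^3 + (135/2)x^2 + (63/2)x + 9/2
Δ (D ∘ Δ) f = 135x^2 + 270x + 144
D Δ (D ∘ Δ) f = 270x + 270

g(x) = 270x + 270


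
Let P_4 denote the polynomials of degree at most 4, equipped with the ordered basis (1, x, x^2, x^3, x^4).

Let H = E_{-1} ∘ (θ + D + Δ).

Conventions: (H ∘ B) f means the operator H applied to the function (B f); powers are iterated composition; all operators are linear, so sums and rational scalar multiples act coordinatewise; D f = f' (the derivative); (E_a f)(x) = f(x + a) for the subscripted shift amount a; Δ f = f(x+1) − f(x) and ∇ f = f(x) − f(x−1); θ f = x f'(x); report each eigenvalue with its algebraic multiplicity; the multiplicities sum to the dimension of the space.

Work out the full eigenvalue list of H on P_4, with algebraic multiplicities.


image of 1: 0
image of x: x + 1
image of x^2: 2x^2 - 1
image of x^3: 3x^3 - 3x^2 + 1
image of x^4: 4x^4 - 8x^3 + 6x^2 - 1
the matrix is upper triangular; its diagonal is (0, 1, 2, 3, 4)
for a triangular matrix the eigenvalues are the diagonal entries, with algebraic multiplicity their repetition count

λ = 0 (multiplicity 1), λ = 1 (multiplicity 1), λ = 2 (multiplicity 1), λ = 3 (multiplicity 1), λ = 4 (multiplicity 1)


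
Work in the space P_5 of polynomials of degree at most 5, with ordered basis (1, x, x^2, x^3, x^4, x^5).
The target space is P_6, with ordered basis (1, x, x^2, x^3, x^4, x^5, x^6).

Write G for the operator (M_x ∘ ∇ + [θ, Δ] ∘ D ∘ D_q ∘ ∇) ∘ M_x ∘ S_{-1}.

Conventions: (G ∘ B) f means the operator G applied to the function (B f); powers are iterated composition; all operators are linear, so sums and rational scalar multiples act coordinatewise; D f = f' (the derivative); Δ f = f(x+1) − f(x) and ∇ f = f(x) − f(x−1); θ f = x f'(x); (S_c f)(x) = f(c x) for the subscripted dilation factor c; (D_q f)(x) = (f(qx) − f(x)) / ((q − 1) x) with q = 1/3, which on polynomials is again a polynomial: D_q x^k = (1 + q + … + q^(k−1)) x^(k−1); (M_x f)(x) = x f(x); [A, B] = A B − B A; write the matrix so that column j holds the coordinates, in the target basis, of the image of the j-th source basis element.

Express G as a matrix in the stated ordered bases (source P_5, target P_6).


the matrix is [[0, 0, 0, 104/9, -140/9, 32]; [1, 1, 1, 1, -391/9, 745/9]; [0, -2, -3, -4, -5, 914/9]; [0, 0, 3, 6, 10, 15]; [0, 0, 0, -4, -10, -20]; [0, 0, 0, 0, 5, 15]; [0, 0, 0, 0, 0, -6]] (rows listed top to bottom)

image of 1: x
image of x: -2x^2 + x
image of x^2: 3x^3 - 3x^2 + x
image of x^3: -4x^4 + 6x^3 - 4x^2 + x + 104/9
image of x^4: 5x^5 - 10x^4 + 10x^3 - 5x^2 - (391/9)x - 140/9
image of x^5: -6x^6 + 15x^5 - 20x^4 + 15x^3 + (914/9)x^2 + (745/9)x + 32
each image's coordinates form column j of the matrix


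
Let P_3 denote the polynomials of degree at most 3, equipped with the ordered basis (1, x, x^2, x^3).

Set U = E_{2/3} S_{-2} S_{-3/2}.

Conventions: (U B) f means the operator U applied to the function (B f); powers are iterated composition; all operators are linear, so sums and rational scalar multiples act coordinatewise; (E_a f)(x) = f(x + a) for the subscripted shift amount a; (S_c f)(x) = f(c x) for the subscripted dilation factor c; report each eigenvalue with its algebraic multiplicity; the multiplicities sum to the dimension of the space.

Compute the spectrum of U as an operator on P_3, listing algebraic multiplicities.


image of 1: 1
image of x: 3x + 2
image of x^2: 9x^2 + 12x + 4
image of x^3: 27x^3 + 54x^2 + 36x + 8
the matrix is upper triangular; its diagonal is (1, 3, 9, 27)
for a triangular matrix the eigenvalues are the diagonal entries, with algebraic multiplicity their repetition count

λ = 1 (multiplicity 1), λ = 3 (multiplicity 1), λ = 9 (multiplicity 1), λ = 27 (multiplicity 1)


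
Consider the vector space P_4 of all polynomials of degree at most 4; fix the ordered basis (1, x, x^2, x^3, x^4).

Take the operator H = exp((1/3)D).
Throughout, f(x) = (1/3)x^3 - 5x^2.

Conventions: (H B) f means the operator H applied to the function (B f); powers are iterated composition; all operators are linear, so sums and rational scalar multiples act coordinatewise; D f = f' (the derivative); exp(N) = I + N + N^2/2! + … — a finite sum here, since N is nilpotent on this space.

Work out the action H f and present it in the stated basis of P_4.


order-1 term: (1/3)x^2 - (10/3)x
order-2 term: (1/9)x - 5/9
order-3 term: 1/81
the series for exp((1/3)D) f terminates at order 3
exp((1/3)D) f = (1/3)x^3 - (14/3)x^2 - (29/9)x - 44/81

g(x) = (1/3)x^3 - (14/3)x^2 - (29/9)x - 44/81


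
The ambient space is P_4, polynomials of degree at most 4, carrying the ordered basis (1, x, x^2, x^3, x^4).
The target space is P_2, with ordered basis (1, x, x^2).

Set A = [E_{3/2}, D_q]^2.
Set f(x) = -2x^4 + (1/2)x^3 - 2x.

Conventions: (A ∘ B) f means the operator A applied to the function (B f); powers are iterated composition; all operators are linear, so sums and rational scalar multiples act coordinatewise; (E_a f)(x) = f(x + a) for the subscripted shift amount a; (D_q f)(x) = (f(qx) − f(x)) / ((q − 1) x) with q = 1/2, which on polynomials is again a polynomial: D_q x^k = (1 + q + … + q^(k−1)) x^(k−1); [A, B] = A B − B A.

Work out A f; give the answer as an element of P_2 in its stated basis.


D_q f = -(15/4)x^3 + (7/8)x^2 - 2
E_{3/2} D_q f = -(15/4)x^3 - 16x^2 - (363/16)x - 203/16
E_{3/2} f = -2x^4 - (23/2)x^3 - (99/4)x^2 - (205/8)x - 183/16
D_q E_{3/2} f = -(15/4)x^3 - (161/8)x^2 - (297/8)x - 205/8
[E_{3/2}, D_q] f = (33/8)x^2 + (231/16)x + 207/16
D_q [E_{3/2}, D_q] f = (99/16)x + 231/16
E_{3/2} D_q [E_{3/2}, D_q] f = (99/16)x + 759/32
E_{3/2} [E_{3/2}, D_q] f = (33/8)x^2 + (429/16)x + 351/8
D_q E_{3/2} [E_{3/2}, D_q] f = (99/16)x + 429/16
[E_{3/2}, D_q] [E_{3/2}, D_q] f = -99/32

g(x) = -99/32


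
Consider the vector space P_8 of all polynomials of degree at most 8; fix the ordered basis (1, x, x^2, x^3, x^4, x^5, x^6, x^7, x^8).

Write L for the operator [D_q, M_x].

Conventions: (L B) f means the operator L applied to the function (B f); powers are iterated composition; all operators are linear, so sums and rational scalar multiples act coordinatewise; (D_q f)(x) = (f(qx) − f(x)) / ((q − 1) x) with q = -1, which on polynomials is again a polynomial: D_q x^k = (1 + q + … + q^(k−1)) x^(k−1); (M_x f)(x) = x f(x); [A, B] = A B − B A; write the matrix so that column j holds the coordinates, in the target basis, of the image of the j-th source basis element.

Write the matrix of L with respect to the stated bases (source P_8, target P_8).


the matrix is [[1, 0, 0, 0, 0, 0, 0, 0, 0]; [0, -1, 0, 0, 0, 0, 0, 0, 0]; [0, 0, 1, 0, 0, 0, 0, 0, 0]; [0, 0, 0, -1, 0, 0, 0, 0, 0]; [0, 0, 0, 0, 1, 0, 0, 0, 0]; [0, 0, 0, 0, 0, -1, 0, 0, 0]; [0, 0, 0, 0, 0, 0, 1, 0, 0]; [0, 0, 0, 0, 0, 0, 0, -1, 0]; [0, 0, 0, 0, 0, 0, 0, 0, 1]] (rows listed top to bottom)

image of 1: 1
image of x: -x
image of x^2: x^2
image of x^3: -x^3
image of x^4: x^4
image of x^5: -x^5
image of x^6: x^6
image of x^7: -x^7
image of x^8: x^8
each image's coordinates form column j of the matrix


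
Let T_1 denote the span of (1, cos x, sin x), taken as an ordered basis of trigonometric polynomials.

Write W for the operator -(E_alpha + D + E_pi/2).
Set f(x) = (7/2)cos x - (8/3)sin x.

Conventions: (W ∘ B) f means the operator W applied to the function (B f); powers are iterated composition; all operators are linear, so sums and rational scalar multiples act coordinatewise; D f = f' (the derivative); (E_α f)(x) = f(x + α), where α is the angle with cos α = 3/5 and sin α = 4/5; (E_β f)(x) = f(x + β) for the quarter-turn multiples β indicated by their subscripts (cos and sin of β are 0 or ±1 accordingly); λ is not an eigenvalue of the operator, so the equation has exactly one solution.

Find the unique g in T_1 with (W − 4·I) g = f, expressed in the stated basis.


g(x) = -(707/870)cos x + (37/435)sin x

write g with unknown coordinates in the stated basis and equate coefficients in (W − 4·I) g = f
solving from the highest basis element down gives g = -(707/870)cos x + (37/435)sin x
check: W g = (217/870)cos x - (1012/435)sin x
so W g − 4·g = (7/2)cos x - (8/3)sin x = f ✓


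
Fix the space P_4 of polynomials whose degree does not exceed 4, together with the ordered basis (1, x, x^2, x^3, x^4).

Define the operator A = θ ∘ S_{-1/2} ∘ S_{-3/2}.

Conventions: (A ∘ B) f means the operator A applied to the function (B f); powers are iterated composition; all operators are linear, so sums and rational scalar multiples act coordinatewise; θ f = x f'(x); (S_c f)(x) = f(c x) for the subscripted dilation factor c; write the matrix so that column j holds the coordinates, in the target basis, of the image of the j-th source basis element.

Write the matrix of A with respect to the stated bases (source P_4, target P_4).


the matrix is [[0, 0, 0, 0, 0]; [0, 3/4, 0, 0, 0]; [0, 0, 9/8, 0, 0]; [0, 0, 0, 81/64, 0]; [0, 0, 0, 0, 81/64]] (rows listed top to bottom)

image of 1: 0
image of x: (3/4)x
image of x^2: (9/8)x^2
image of x^3: (81/64)x^3
image of x^4: (81/64)x^4
each image's coordinates form column j of the matrix


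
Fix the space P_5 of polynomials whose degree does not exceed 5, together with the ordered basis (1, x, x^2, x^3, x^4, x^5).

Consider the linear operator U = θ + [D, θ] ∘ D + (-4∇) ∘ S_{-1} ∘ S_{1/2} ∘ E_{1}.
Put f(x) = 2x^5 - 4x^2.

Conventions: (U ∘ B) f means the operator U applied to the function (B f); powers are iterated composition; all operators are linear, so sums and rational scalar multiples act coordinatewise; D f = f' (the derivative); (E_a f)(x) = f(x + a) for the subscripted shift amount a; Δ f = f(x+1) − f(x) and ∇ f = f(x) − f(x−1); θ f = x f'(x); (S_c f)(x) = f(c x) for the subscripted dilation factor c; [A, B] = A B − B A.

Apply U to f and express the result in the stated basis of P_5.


the result is g(x) = 10x^5 + (5/4)x^4 + (55/2)x^3 + (79/2)x^2 - (293/4)x + 99/4

θ f = 10x^5 - 8x^2
D f = 10x^4 - 8x
θ D f = 40x^4 - 8x
D θ D f = 160x^3 - 8
D D f = 40x^3 - 8
θ D D f = 120x^3
[D, θ] D f = 40x^3 - 8
E_{1} f = 2x^5 + 10x^4 + 20x^3 + 16x^2 + 2x - 2
S_{1/2} E_{1} f = (1/16)x^5 + (5/8)x^4 + (5/2)x^3 + 4x^2 + x - 2
S_{-1} S_{1/2} E_{1} f = -(1/16)x^5 + (5/8)x^4 - (5/2)x^3 + 4x^2 - x - 2
∇ (S_{-1} ∘ S_{1/2} ∘ E_{1}) f = -(5/16)x^4 + (25/8)x^3 - (95/8)x^2 + (293/16)x - 131/16
(-4∇) (S_{-1} ∘ S_{1/2} ∘ E_{1}) f = (5/4)x^4 - (25/2)x^3 + (95/2)x^2 - (293/4)x + 131/4
(θ + [D, θ] ∘ D + (-4∇) ∘ S_{-1} ∘ S_{1/2} ∘ E_{1}) f = 10x^5 + (5/4)x^4 + (55/2)x^3 + (79/2)x^2 - (293/4)x + 99/4


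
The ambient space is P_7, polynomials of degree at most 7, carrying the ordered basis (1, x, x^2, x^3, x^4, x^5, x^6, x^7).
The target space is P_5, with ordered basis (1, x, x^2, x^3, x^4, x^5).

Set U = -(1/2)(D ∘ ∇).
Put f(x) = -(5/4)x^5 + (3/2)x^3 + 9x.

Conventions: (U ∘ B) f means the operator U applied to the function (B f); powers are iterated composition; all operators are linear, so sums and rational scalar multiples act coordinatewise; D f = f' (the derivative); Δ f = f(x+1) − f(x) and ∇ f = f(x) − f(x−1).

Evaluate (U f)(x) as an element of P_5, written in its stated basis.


∇ f = -(25/4)x^4 + (25/2)x^3 - 8x^2 + (7/4)x + 37/4
D ∇ f = -25x^3 + (75/2)x^2 - 16x + 7/4
(-(1/2)(D ∘ ∇)) f = (25/2)x^3 - (75/4)x^2 + 8x - 7/8

g(x) = (25/2)x^3 - (75/4)x^2 + 8x - 7/8


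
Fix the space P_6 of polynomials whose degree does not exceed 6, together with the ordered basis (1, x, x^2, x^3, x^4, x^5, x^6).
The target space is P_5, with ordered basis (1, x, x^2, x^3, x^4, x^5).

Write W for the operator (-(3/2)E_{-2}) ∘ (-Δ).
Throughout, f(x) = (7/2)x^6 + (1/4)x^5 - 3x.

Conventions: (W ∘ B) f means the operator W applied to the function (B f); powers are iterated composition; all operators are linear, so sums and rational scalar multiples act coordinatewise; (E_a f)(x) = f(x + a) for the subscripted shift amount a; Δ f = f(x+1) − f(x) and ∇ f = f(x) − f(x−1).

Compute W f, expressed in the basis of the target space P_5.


Δ f = 21x^5 + (215/4)x^4 + (145/2)x^3 + 55x^2 + (89/4)x + 3/4
(-Δ) f = -21x^5 - (215/4)x^4 - (145/2)x^3 - 55x^2 - (89/4)x - 3/4
E_{-2} (-Δ) f = -21x^5 + (625/4)x^4 - (965/2)x^3 + 770x^2 - (2529/4)x + 863/4
(-(3/2)E_{-2}) (-Δ) f = (63/2)x^5 - (1875/8)x^4 + (2895/4)x^3 - 1155x^2 + (7587/8)x - 2589/8

g(x) = (63/2)x^5 - (1875/8)x^4 + (2895/4)x^3 - 1155x^2 + (7587/8)x - 2589/8


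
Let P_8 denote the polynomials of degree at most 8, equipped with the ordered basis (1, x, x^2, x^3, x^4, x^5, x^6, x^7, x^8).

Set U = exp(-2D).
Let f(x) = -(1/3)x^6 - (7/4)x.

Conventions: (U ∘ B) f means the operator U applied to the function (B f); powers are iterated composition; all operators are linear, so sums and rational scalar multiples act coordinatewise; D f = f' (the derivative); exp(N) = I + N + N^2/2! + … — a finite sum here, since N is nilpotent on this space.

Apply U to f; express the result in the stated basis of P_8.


order-1 term: 4x^5 + 7/2
order-2 term: -20x^4
order-3 term: (160/3)x^3
order-4 term: -80x^2
order-5 term: 64x
order-6 term: -64/3
the series for exp(-2D) f terminates at order 6
exp(-2D) f = -(1/3)x^6 + 4x^5 - 20x^4 + (160/3)x^3 - 80x^2 + (249/4)x - 107/6

g(x) = -(1/3)x^6 + 4x^5 - 20x^4 + (160/3)x^3 - 80x^2 + (249/4)x - 107/6


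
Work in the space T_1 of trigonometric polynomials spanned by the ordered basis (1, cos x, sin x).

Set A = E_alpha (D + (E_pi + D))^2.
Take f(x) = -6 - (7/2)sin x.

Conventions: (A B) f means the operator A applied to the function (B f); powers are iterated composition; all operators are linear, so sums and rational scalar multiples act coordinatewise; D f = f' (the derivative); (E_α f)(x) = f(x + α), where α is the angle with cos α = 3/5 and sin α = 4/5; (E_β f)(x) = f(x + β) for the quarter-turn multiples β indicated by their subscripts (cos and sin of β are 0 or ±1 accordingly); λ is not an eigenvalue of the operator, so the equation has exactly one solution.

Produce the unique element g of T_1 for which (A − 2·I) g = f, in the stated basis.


write g with unknown coordinates in the stated basis and equate coefficients in (A − 2·I) g = f
solving from the highest basis element down gives g = 6 - (28/39)cos x + (7/78)sin x
check: A g = 6 - (56/39)cos x - (259/78)sin x
so A g − 2·g = -6 - (7/2)sin x = f ✓

the image equals g(x) = 6 - (28/39)cos x + (7/78)sin x


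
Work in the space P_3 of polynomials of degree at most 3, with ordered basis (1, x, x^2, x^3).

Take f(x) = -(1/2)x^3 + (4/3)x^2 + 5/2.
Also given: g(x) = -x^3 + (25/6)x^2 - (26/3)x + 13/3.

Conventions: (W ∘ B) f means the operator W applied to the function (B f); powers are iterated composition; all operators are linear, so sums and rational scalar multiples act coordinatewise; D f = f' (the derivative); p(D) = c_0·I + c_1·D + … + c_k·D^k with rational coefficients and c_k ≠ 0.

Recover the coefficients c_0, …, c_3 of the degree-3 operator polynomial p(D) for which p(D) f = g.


c_0 = 2, c_1 = -1, c_2 = 2, c_3 = 2

D^0 f = -(1/2)x^3 + (4/3)x^2 + 5/2
D^1 f = -(3/2)x^2 + (8/3)x
D^2 f = -3x + 8/3
D^3 f = -3
matching coefficients of g against c_0 f + c_1 Df + … from the top degree down determines the c_i
solution: c_0 = 2, c_1 = -1, c_2 = 2, c_3 = 2


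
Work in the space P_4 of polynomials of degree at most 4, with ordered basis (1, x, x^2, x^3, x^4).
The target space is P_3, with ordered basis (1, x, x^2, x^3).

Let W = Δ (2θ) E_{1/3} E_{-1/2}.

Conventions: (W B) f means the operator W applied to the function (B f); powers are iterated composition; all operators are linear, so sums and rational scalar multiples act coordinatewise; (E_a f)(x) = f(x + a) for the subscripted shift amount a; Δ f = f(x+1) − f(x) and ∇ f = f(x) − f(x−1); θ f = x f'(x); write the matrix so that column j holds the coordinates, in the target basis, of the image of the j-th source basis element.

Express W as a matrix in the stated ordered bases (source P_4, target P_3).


the matrix is [[0, 2, 10/3, 25/6, 125/27]; [0, 0, 8, 14, 64/3]; [0, 0, 0, 18, 36]; [0, 0, 0, 0, 32]] (rows listed top to bottom)

image of 1: 0
image of x: 2
image of x^2: 8x + 10/3
image of x^3: 18x^2 + 14x + 25/6
image of x^4: 32x^3 + 36x^2 + (64/3)x + 125/27
each image's coordinates form column j of the matrix


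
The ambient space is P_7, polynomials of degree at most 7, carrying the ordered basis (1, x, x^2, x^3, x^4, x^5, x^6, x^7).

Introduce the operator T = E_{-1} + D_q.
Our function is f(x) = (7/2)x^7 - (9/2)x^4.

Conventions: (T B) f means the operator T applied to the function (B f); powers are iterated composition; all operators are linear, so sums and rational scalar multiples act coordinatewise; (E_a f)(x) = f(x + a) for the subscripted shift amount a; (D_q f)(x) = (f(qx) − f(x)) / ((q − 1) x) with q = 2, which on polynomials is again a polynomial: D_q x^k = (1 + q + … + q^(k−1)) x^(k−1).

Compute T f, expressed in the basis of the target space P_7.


the image equals g(x) = (7/2)x^7 + 420x^6 + (147/2)x^5 - 127x^4 + 73x^3 - (201/2)x^2 + (85/2)x - 8

E_{-1} f = (7/2)x^7 - (49/2)x^6 + (147/2)x^5 - 127x^4 + (281/2)x^3 - (201/2)x^2 + (85/2)x - 8
D_q f = (889/2)x^6 - (135/2)x^3
(E_{-1} + D_q) f = (7/2)x^7 + 420x^6 + (147/2)x^5 - 127x^4 + 73x^3 - (201/2)x^2 + (85/2)x - 8


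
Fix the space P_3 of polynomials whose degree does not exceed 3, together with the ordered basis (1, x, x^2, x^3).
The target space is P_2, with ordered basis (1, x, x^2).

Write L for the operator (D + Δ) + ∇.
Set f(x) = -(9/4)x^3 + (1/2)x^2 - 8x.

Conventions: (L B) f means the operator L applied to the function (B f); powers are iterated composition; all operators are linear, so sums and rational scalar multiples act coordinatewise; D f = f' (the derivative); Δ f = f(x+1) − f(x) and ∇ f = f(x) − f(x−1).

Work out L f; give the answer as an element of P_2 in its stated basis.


D f = -(27/4)x^2 + x - 8
Δ f = -(27/4)x^2 - (23/4)x - 39/4
(D + Δ) f = -(27/2)x^2 - (19/4)x - 71/4
∇ f = -(27/4)x^2 + (31/4)x - 43/4
((D + Δ) + ∇) f = -(81/4)x^2 + 3x - 57/2

the image equals g(x) = -(81/4)x^2 + 3x - 57/2


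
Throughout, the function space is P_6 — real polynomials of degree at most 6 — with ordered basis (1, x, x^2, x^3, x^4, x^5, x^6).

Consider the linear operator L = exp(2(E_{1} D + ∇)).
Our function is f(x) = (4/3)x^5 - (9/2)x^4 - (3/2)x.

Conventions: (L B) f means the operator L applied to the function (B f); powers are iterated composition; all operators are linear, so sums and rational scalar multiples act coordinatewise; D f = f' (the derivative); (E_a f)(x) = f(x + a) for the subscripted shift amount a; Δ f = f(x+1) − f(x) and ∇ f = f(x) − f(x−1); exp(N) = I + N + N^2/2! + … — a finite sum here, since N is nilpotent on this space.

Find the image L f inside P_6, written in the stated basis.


order-1 term: (80/3)x^4 - (136/3)x^3 + (158/3)x^2 - 104x - 17
order-2 term: (640/3)x^3 - 112x^2 + (1504/3)x - 770/3
order-3 term: (2560/3)x^2 + 128x + 3488/3
order-4 term: (5120/3)x + 1664/3
order-5 term: 4096/3
the series for exp(2(E_{1} D + ∇)) f terminates at order 5
exp(2(E_{1} D + ∇)) f = (4/3)x^5 + (133/6)x^4 + 168x^3 + 794x^2 + (4461/2)x + 2809

g(x) = (4/3)x^5 + (133/6)x^4 + 168x^3 + 794x^2 + (4461/2)x + 2809


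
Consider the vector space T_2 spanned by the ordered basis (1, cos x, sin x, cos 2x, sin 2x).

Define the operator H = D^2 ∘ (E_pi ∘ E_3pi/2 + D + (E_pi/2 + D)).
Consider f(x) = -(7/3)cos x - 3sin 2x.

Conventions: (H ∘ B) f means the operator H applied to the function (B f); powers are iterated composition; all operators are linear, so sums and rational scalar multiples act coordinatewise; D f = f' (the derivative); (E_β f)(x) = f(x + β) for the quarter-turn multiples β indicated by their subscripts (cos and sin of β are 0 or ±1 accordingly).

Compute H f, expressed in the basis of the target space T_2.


g(x) = -(28/3)sin x + 48cos 2x - 24sin 2x

E_3pi/2 f = -(7/3)sin x + 3sin 2x
E_pi E_3pi/2 f = (7/3)sin x + 3sin 2x
D f = (7/3)sin x - 6cos 2x
E_pi/2 f = (7/3)sin x + 3sin 2x
D f = (7/3)sin x - 6cos 2x
(E_pi/2 + D) f = (14/3)sin x - 6cos 2x + 3sin 2x
(E_pi ∘ E_3pi/2 + D + (E_pi/2 + D)) f = (28/3)sin x - 12cos 2x + 6sin 2x
D (E_pi ∘ E_3pi/2 + D + (E_pi/2 + D)) f = (28/3)cos x + 12cos 2x + 24sin 2x
D D (E_pi ∘ E_3pi/2 + D + (E_pi/2 + D)) f = -(28/3)sin x + 48cos 2x - 24sin 2x
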